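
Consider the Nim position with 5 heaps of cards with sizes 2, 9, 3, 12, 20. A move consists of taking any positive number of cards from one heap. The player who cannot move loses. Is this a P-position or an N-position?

N-position

Nim-sum: 2 ^ 9 ^ 3 ^ 12 ^ 20 = 16.
The nim-sum is 16 ≠ 0, so this is an N-position: the player to move can win.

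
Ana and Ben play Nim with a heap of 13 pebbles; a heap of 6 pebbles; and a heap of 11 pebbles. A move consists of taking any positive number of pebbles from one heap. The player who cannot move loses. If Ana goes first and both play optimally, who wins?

Bitwise XOR of the heap sizes:
  1101  (13)
  0110  (6)
  1011  (11)
  ----
  0000  (0)
The nim-sum is 0, so this is a P-position: the player to move is in a losing position under optimal play; Ana is about to move from it and so loses — Ben wins.

Ben wins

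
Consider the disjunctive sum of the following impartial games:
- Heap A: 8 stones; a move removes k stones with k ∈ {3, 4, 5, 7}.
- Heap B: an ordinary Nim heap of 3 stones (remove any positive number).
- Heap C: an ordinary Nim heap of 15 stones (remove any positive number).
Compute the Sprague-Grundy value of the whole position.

14

Build the Grundy sequence for heap A with g(k) = mex{g(k−s) : s ∈ {3, 4, 5, 7}, s ≤ k}:
k:     0  1  2  3  4  5  6  7  8
g(k):  0  0  0  1  1  1  2  2  2
So g(8) = 2.
Heap B is a plain Nim heap of size 3, so its Grundy value is 3.
Heap C is a plain Nim heap of size 15, so its Grundy value is 15.
The value of a disjunctive sum is the nim-sum of the parts.
Combined value = 2 ⊕ 3 ⊕ 15 = 14.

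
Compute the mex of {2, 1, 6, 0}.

3

The values 0, 1, 2 are all present; 3 is the first non-negative integer missing from the set.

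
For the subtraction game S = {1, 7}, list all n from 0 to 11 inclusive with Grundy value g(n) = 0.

0, 2, 4, 6, 8, 10

Build the Grundy sequence with g(k) = mex{g(k−s) : s ∈ {1, 7}, s ≤ k}:
g(0) = mex{} = 0
g(1) = mex{0} = 1
g(2) = mex{1} = 0
g(3) = mex{0} = 1
g(4) = mex{1} = 0
g(5) = mex{0} = 1
g(6) = mex{1} = 0
g(7) = mex{0} = 1
g(8) = mex{1} = 0
g(9) = mex{0} = 1
g(10) = mex{1} = 0
g(11) = mex{0} = 1
The P-positions (g = 0) in 0..11 are 0, 2, 4, 6, 8, 10.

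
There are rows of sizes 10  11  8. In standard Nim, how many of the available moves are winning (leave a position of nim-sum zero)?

3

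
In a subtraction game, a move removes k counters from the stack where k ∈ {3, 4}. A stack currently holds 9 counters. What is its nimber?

Build the Grundy sequence with g(k) = mex{g(k−s) : s ∈ {3, 4}, s ≤ k}:
k:     0  1  2  3  4  5  6  7  8  9
g(k):  0  0  0  1  1  1  2  0  0  0
So g(9) = 0.

0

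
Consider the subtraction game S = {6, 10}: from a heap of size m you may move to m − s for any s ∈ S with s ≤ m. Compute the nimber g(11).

Build the Grundy sequence with g(k) = mex{g(k−s) : s ∈ {6, 10}, s ≤ k}:
g(0) = mex{} = 0
g(1) = mex{} = 0
g(2) = mex{} = 0
g(3) = mex{} = 0
g(4) = mex{} = 0
g(5) = mex{} = 0
g(6) = mex{0} = 1
g(7) = mex{0} = 1
g(8) = mex{0} = 1
g(9) = mex{0} = 1
g(10) = mex{0} = 1
g(11) = mex{0} = 1
So g(11) = 1.

1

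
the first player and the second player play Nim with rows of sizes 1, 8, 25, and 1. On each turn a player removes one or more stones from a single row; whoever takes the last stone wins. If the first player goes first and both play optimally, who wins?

Nim-sum: 1 ^ 8 ^ 25 ^ 1 = 17.
The nim-sum is 17 ≠ 0, so this is an N-position: the player to move can win; the first player has a winning move.

the first player wins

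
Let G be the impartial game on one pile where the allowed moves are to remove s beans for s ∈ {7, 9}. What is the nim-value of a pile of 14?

Grundy values for subtraction set {7, 9}:
g(0) = mex{} = 0
g(1) = mex{} = 0
g(2) = mex{} = 0
g(3) = mex{} = 0
g(4) = mex{} = 0
g(5) = mex{} = 0
g(6) = mex{} = 0
g(7) = mex{0} = 1
g(8) = mex{0} = 1
g(9) = mex{0} = 1
g(10) = mex{0} = 1
g(11) = mex{0} = 1
g(12) = mex{0} = 1
g(13) = mex{0} = 1
g(14) = mex{0,1} = 2
So g(14) = 2.

2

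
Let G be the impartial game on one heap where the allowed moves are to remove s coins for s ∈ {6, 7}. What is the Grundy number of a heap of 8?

1

Grundy values for subtraction set {6, 7}:
k:     0  1  2  3  4  5  6  7  8
g(k):  0  0  0  0  0  0  1  1  1
So g(8) = 1.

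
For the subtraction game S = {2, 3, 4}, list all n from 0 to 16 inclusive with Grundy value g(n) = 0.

0, 1, 6, 7, 12, 13

Build the Grundy sequence with g(k) = mex{g(k−s) : s ∈ {2, 3, 4}, s ≤ k}:
k:     0  1  2  3  4  5  6  7  8  9 10 11 12 13 14 15 16
g(k):  0  0  1  1  2  2  0  0  1  1  2  2  0  0  1  1  2
The P-positions (g = 0) in 0..16 are 0, 1, 6, 7, 12, 13.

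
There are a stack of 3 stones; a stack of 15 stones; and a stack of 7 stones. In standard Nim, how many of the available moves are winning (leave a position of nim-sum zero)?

1

Compute the nim-sum pairwise:
3 ⊕ 15 = 12
12 ⊕ 7 = 11
The overall nim-sum is X = 11. A stack of size p has a winning move iff p XOR X < p (reduce it to p XOR X).
  3: 3 XOR 11 = 8 ≥ 3 — no move.
  15: 15 XOR 11 = 4 < 15 — winning move (to 4).
  7: 7 XOR 11 = 12 ≥ 7 — no move.
That gives 1 winning move.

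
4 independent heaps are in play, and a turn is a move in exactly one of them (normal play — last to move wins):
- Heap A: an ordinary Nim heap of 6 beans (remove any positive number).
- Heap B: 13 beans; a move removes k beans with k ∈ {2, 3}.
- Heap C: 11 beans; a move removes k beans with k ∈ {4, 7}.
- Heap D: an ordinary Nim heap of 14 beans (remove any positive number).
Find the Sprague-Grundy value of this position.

9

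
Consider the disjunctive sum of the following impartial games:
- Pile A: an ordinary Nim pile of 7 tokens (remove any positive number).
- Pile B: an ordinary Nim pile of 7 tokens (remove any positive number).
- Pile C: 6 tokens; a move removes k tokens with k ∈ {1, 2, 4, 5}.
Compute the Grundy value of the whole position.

0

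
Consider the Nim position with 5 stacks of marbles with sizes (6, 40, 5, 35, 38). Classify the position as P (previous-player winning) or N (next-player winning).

Write each in binary and XOR column by column:
  000110  (6)
  101000  (40)
  000101  (5)
  100011  (35)
  100110  (38)
  ------
  101110  (46)
The nim-sum is 46 ≠ 0, so this is an N-position: the player to move can win.

N-position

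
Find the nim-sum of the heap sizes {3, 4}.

Compute the nim-sum pairwise:
3 ⊕ 4 = 7

7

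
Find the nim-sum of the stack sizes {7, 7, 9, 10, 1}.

Bitwise XOR of the heap sizes:
  0111  (7)
  0111  (7)
  1001  (9)
  1010  (10)
  0001  (1)
  ----
  0010  (2)

2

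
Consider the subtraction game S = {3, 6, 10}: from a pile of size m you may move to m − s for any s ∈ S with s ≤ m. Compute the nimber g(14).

Grundy values for subtraction set {3, 6, 10}:
k:     0  1  2  3  4  5  6  7  8  9 10 11 12 13 14
g(k):  0  0  0  1  1  1  2  2  2  0  3  3  1  0  0
So g(14) = 0.

0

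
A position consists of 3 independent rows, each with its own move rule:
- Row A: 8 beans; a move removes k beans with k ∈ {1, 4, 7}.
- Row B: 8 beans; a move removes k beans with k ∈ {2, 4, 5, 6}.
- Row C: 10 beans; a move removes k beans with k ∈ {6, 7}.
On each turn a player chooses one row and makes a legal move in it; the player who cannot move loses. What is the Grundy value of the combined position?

1

Grundy values for row A (subtraction set {1, 4, 7}):
g(0) = mex{} = 0
g(1) = mex{0} = 1
g(2) = mex{1} = 0
g(3) = mex{0} = 1
g(4) = mex{0,1} = 2
g(5) = mex{1,2} = 0
g(6) = mex{0} = 1
g(7) = mex{0,1} = 2
g(8) = mex{1,2} = 0
So g(8) = 0.
Build the Grundy sequence for row B with g(k) = mex{g(k−s) : s ∈ {2, 4, 5, 6}, s ≤ k}:
g(0) = mex{} = 0
g(1) = mex{} = 0
g(2) = mex{0} = 1
g(3) = mex{0} = 1
g(4) = mex{0,1} = 2
g(5) = mex{0,1} = 2
g(6) = mex{0,1,2} = 3
g(7) = mex{0,1,2} = 3
g(8) = mex{1,2,3} = 0
So g(8) = 0.
Build the Grundy sequence for row C with g(k) = mex{g(k−s) : s ∈ {6, 7}, s ≤ k}:
k:     0  1  2  3  4  5  6  7  8  9 10
g(k):  0  0  0  0  0  0  1  1  1  1  1
So g(10) = 1.
The value of a disjunctive sum is the nim-sum of the parts.
Combined value = 0 ⊕ 0 ⊕ 1 = 1.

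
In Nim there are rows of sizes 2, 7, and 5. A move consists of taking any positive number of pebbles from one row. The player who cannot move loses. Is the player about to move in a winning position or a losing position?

Compute the nim-sum pairwise:
2 ⊕ 7 = 5
5 ⊕ 5 = 0
The nim-sum is 0, so this is a P-position: the player to move is in a losing position under optimal play.

Losing position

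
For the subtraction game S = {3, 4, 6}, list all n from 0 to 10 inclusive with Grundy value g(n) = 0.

Grundy values for subtraction set {3, 4, 6}:
g(0) = mex{} = 0
g(1) = mex{} = 0
g(2) = mex{} = 0
g(3) = mex{0} = 1
g(4) = mex{0} = 1
g(5) = mex{0} = 1
g(6) = mex{0,1} = 2
g(7) = mex{0,1} = 2
g(8) = mex{0,1} = 2
g(9) = mex{1,2} = 0
g(10) = mex{1,2} = 0
The P-positions (g = 0) in 0..10 are 0, 1, 2, 9, 10.

0, 1, 2, 9, 10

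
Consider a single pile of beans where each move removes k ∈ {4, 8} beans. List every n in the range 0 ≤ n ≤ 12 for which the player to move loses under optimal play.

Grundy values for subtraction set {4, 8}:
g(0) = mex{} = 0
g(1) = mex{} = 0
g(2) = mex{} = 0
g(3) = mex{} = 0
g(4) = mex{0} = 1
g(5) = mex{0} = 1
g(6) = mex{0} = 1
g(7) = mex{0} = 1
g(8) = mex{0,1} = 2
g(9) = mex{0,1} = 2
g(10) = mex{0,1} = 2
g(11) = mex{0,1} = 2
g(12) = mex{1,2} = 0
The P-positions (g = 0) in 0..12 are 0, 1, 2, 3, 12.

0, 1, 2, 3, 12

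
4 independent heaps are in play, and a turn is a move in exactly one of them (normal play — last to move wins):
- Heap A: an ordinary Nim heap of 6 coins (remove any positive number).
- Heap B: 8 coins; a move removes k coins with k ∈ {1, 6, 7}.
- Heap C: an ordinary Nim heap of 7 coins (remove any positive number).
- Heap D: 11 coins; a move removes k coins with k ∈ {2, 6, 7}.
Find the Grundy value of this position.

2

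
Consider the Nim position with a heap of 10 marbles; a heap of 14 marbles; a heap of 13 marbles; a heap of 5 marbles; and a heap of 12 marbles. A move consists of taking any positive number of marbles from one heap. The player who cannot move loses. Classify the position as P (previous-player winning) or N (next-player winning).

P-position

Write each in binary and XOR column by column:
  1010  (10)
  1110  (14)
  1101  (13)
  0101  (5)
  1100  (12)
  ----
  0000  (0)
The nim-sum is 0, so this is a P-position: the player to move is in a losing position under optimal play.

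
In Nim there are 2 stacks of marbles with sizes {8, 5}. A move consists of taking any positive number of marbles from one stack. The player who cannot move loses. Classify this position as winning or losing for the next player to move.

Winning position

Compute the nim-sum pairwise:
8 ^ 5 = 13
The nim-sum is 13 ≠ 0, so this is an N-position: the player to move can win.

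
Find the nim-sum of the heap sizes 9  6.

15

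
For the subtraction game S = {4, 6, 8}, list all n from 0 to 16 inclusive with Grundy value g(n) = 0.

0, 1, 2, 3, 12, 13, 14, 15

Build the Grundy sequence with g(k) = mex{g(k−s) : s ∈ {4, 6, 8}, s ≤ k}:
k:     0  1  2  3  4  5  6  7  8  9 10 11 12 13 14 15 16
g(k):  0  0  0  0  1  1  1  1  2  2  2  2  0  0  0  0  1
The P-positions (g = 0) in 0..16 are 0, 1, 2, 3, 12, 13, 14, 15.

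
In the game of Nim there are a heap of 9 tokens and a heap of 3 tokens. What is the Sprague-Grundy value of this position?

Write each in binary and XOR column by column:
  1001  (9)
  0011  (3)
  ----
  1010  (10)

10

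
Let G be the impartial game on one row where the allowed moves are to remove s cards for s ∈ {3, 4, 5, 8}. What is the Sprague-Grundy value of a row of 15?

Compute g(0), g(1), … for moves {3, 4, 5, 8}:
k:     0  1  2  3  4  5  6  7  8  9 10 11 12 13 14 15
g(k):  0  0  0  1  1  1  2  2  2  3  3  0  0  0  1  1
So g(15) = 1.

1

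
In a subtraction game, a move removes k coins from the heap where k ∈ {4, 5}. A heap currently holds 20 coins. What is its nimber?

Compute g(0), g(1), … for moves {4, 5}:
k:     0  1  2  3  4  5  6  7  8  9 10 11 12 13 14 15 16 17 18 19 20
g(k):  0  0  0  0  1  1  1  1  2  0  0  0  0  1  1  1  1  2  0  0  0
So g(20) = 0.

0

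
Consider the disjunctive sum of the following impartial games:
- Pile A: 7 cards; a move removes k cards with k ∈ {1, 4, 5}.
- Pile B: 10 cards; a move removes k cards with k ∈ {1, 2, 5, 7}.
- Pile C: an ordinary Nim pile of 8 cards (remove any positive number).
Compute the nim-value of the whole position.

10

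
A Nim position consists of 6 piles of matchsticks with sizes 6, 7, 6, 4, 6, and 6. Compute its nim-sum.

Write each in binary and XOR column by column:
  110  (6)
  111  (7)
  110  (6)
  100  (4)
  110  (6)
  110  (6)
  ---
  011  (3)

3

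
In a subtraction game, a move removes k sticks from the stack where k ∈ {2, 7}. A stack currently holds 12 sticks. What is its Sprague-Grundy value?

1

Compute g(0), g(1), … for moves {2, 7}:
k:     0  1  2  3  4  5  6  7  8  9 10 11 12
g(k):  0  0  1  1  0  0  1  1  2  0  0  1  1
So g(12) = 1.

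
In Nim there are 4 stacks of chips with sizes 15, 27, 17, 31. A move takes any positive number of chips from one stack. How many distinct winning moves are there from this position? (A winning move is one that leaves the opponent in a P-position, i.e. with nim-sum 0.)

3

Bitwise XOR of the heap sizes:
  01111  (15)
  11011  (27)
  10001  (17)
  11111  (31)
  -----
  11010  (26)
The overall nim-sum is X = 26. A stack of size p has a winning move iff p XOR X < p (reduce it to p XOR X).
  15: 15 XOR 26 = 21 ≥ 15 — no move.
  27: 27 XOR 26 = 1 < 27 — winning move (to 1).
  17: 17 XOR 26 = 11 < 17 — winning move (to 11).
  31: 31 XOR 26 = 5 < 31 — winning move (to 5).
That gives 3 winning moves.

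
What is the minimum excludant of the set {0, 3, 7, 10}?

1

0 is in the set but 1 is not, so the mex is 1.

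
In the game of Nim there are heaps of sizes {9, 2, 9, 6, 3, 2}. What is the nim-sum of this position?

5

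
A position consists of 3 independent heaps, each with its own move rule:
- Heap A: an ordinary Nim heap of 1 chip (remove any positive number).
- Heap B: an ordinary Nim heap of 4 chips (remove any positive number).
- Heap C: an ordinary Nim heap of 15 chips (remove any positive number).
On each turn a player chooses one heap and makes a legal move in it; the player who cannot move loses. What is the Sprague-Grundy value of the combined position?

10

Heap A is a plain Nim heap of size 1, so its Grundy value is 1.
Heap B is a plain Nim heap of size 4, so its Grundy value is 4.
Heap C is a plain Nim heap of size 15, so its Grundy value is 15.
The value of a disjunctive sum is the nim-sum of the parts.
Combined value = 1 XOR 4 XOR 15 = 10.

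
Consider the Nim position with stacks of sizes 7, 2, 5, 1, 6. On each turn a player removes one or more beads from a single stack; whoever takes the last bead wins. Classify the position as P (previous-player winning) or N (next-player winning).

N-position

Nim-sum: 7 XOR 2 XOR 5 XOR 1 XOR 6 = 7.
The nim-sum is 7 ≠ 0, so this is an N-position: the player to move can win.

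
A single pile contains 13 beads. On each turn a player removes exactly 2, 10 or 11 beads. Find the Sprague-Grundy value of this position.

Build the Grundy sequence with g(k) = mex{g(k−s) : s ∈ {2, 10, 11}, s ≤ k}:
k:     0  1  2  3  4  5  6  7  8  9 10 11 12 13
g(k):  0  0  1  1  0  0  1  1  0  0  1  1  2  0
So g(13) = 0.

0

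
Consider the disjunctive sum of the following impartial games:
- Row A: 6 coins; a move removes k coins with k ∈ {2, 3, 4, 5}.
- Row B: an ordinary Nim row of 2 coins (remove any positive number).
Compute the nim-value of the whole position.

1

Build the Grundy sequence for row A with g(k) = mex{g(k−s) : s ∈ {2, 3, 4, 5}, s ≤ k}:
k:     0  1  2  3  4  5  6
g(k):  0  0  1  1  2  2  3
So g(6) = 3.
Row B is a plain Nim row of size 2, so its Grundy value is 2.
The value of a disjunctive sum is the nim-sum of the parts.
Combined value = 3 ⊕ 2 = 1.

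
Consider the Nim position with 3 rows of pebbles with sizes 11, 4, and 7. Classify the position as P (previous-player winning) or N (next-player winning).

N-position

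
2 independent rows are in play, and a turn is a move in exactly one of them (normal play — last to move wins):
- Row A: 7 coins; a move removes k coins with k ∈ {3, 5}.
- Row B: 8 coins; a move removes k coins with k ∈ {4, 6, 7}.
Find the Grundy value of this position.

0

Build the Grundy sequence for row A with g(k) = mex{g(k−s) : s ∈ {3, 5}, s ≤ k}:
g(0) = mex{} = 0
g(1) = mex{} = 0
g(2) = mex{} = 0
g(3) = mex{0} = 1
g(4) = mex{0} = 1
g(5) = mex{0} = 1
g(6) = mex{0,1} = 2
g(7) = mex{0,1} = 2
So g(7) = 2.
For row B, compute g(0), g(1), … with moves {4, 6, 7}:
g(0) = mex{} = 0
g(1) = mex{} = 0
g(2) = mex{} = 0
g(3) = mex{} = 0
g(4) = mex{0} = 1
g(5) = mex{0} = 1
g(6) = mex{0} = 1
g(7) = mex{0} = 1
g(8) = mex{0,1} = 2
So g(8) = 2.
By the Sprague-Grundy theorem, the Grundy value of a sum of independent games is the XOR of the component values.
Combined value = 2 ⊕ 2 = 0.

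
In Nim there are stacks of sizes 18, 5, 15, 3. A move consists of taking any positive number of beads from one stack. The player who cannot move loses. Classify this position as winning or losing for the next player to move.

Winning position

In binary:
  10010  (18)
  00101  (5)
  01111  (15)
  00011  (3)
  -----
  11011  (27)
The nim-sum is 27 ≠ 0, so this is an N-position: the player to move can win.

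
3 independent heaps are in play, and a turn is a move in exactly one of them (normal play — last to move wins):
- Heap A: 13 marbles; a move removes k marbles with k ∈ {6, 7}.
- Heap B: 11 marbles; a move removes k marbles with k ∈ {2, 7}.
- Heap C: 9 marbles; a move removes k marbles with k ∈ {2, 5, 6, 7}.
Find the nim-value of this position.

Build the Grundy sequence for heap A with g(k) = mex{g(k−s) : s ∈ {6, 7}, s ≤ k}:
g(0) = mex{} = 0
g(1) = mex{} = 0
g(2) = mex{} = 0
g(3) = mex{} = 0
g(4) = mex{} = 0
g(5) = mex{} = 0
g(6) = mex{0} = 1
g(7) = mex{0} = 1
g(8) = mex{0} = 1
g(9) = mex{0} = 1
g(10) = mex{0} = 1
g(11) = mex{0} = 1
g(12) = mex{0,1} = 2
g(13) = mex{1} = 0
So g(13) = 0.
For heap B, compute g(0), g(1), … with moves {2, 7}:
k:     0  1  2  3  4  5  6  7  8  9 10 11
g(k):  0  0  1  1  0  0  1  1  2  0  0  1
So g(11) = 1.
For heap C, compute g(0), g(1), … with moves {2, 5, 6, 7}:
k:     0  1  2  3  4  5  6  7  8  9
g(k):  0  0  1  1  0  2  1  3  2  2
So g(9) = 2.
The value of a disjunctive sum is the nim-sum of the parts.
Combined value = 0 ⊕ 1 ⊕ 2 = 3.

3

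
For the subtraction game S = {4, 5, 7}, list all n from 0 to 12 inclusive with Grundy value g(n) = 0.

0, 1, 2, 3, 11, 12

Grundy values for subtraction set {4, 5, 7}:
g(0) = mex{} = 0
g(1) = mex{} = 0
g(2) = mex{} = 0
g(3) = mex{} = 0
g(4) = mex{0} = 1
g(5) = mex{0} = 1
g(6) = mex{0} = 1
g(7) = mex{0} = 1
g(8) = mex{0,1} = 2
g(9) = mex{0,1} = 2
g(10) = mex{0,1} = 2
g(11) = mex{1} = 0
g(12) = mex{1,2} = 0
The P-positions (g = 0) in 0..12 are 0, 1, 2, 3, 11, 12.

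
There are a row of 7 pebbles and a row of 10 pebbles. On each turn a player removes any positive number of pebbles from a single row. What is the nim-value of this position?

13

Nim-sum: 7 XOR 10 = 13.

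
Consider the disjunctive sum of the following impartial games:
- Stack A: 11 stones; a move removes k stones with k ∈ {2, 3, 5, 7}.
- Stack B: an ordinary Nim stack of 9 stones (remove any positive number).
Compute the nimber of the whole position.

Build the Grundy sequence for stack A with g(k) = mex{g(k−s) : s ∈ {2, 3, 5, 7}, s ≤ k}:
k:     0  1  2  3  4  5  6  7  8  9 10 11
g(k):  0  0  1  1  2  2  3  3  4  0  0  1
So g(11) = 1.
Stack B is a plain Nim stack of size 9, so its Grundy value is 9.
By the Sprague-Grundy theorem, the Grundy value of a sum of independent games is the XOR of the component values.
Combined value = 1 ⊕ 9 = 8.

8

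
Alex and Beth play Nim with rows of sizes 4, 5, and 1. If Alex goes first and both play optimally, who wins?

Write each in binary and XOR column by column:
  100  (4)
  101  (5)
  001  (1)
  ---
  000  (0)
The nim-sum is 0, so this is a P-position: the player to move is in a losing position under optimal play; Alex is about to move from it and so loses — Beth wins.

Beth wins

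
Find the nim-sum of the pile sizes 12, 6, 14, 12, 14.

In binary:
  1100  (12)
  0110  (6)
  1110  (14)
  1100  (12)
  1110  (14)
  ----
  0110  (6)

6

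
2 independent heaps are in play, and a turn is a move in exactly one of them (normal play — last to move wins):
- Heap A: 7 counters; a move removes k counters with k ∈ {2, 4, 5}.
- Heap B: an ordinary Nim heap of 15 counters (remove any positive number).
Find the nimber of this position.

15

Grundy values for heap A (subtraction set {2, 4, 5}):
k:     0  1  2  3  4  5  6  7
g(k):  0  0  1  1  2  2  3  0
So g(7) = 0.
Heap B is a plain Nim heap of size 15, so its Grundy value is 15.
By the Sprague-Grundy theorem, the Grundy value of a sum of independent games is the XOR of the component values.
Combined value = 0 ⊕ 15 = 15.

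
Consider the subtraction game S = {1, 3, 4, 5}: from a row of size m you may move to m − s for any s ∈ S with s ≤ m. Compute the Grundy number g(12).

Build the Grundy sequence with g(k) = mex{g(k−s) : s ∈ {1, 3, 4, 5}, s ≤ k}:
g(0) = mex{} = 0
g(1) = mex{0} = 1
g(2) = mex{1} = 0
g(3) = mex{0} = 1
g(4) = mex{0,1} = 2
g(5) = mex{0,1,2} = 3
g(6) = mex{0,1,3} = 2
g(7) = mex{0,1,2} = 3
g(8) = mex{1,2,3} = 0
g(9) = mex{0,2,3} = 1
g(10) = mex{1,2,3} = 0
g(11) = mex{0,2,3} = 1
g(12) = mex{0,1,3} = 2
So g(12) = 2.

2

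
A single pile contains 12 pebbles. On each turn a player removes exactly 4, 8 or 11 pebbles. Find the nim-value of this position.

Compute g(0), g(1), … for moves {4, 8, 11}:
k:     0  1  2  3  4  5  6  7  8  9 10 11 12
g(k):  0  0  0  0  1  1  1  1  2  2  2  2  3
So g(12) = 3.

3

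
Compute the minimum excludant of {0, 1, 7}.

The values 0, 1 are all present; 2 is the first non-negative integer missing from the set.

2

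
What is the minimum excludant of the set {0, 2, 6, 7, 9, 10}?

0 is in the set but 1 is not, so the mex is 1.

1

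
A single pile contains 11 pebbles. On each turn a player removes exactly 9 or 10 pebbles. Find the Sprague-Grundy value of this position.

1

Grundy values for subtraction set {9, 10}:
k:     0  1  2  3  4  5  6  7  8  9 10 11
g(k):  0  0  0  0  0  0  0  0  0  1  1  1
So g(11) = 1.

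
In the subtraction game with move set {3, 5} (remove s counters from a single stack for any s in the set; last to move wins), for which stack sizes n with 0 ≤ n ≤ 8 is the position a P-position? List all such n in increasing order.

0, 1, 2, 8

Compute g(0), g(1), … for moves {3, 5}:
k:     0  1  2  3  4  5  6  7  8
g(k):  0  0  0  1  1  1  2  2  0
The P-positions (g = 0) in 0..8 are 0, 1, 2, 8.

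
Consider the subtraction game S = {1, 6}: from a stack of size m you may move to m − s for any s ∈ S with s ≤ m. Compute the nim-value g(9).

0

Build the Grundy sequence with g(k) = mex{g(k−s) : s ∈ {1, 6}, s ≤ k}:
k:     0  1  2  3  4  5  6  7  8  9
g(k):  0  1  0  1  0  1  2  0  1  0
So g(9) = 0.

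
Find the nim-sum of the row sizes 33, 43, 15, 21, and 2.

18

Compute the nim-sum pairwise:
33 ^ 43 = 10
10 ^ 15 = 5
5 ^ 21 = 16
16 ^ 2 = 18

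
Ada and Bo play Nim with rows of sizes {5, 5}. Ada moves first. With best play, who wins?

Bo wins

Compute the nim-sum pairwise:
5 ^ 5 = 0
The nim-sum is 0, so this is a P-position: the player to move is in a losing position under optimal play; Ada is about to move from it and so loses — Bo wins.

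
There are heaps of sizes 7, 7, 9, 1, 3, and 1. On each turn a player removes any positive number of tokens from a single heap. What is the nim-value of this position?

10

Nim-sum: 7 ^ 7 ^ 9 ^ 1 ^ 3 ^ 1 = 10.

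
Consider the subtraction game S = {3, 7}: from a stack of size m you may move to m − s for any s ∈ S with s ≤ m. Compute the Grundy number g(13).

1

Grundy values for subtraction set {3, 7}:
k:     0  1  2  3  4  5  6  7  8  9 10 11 12 13
g(k):  0  0  0  1  1  1  0  2  2  1  0  0  0  1
So g(13) = 1.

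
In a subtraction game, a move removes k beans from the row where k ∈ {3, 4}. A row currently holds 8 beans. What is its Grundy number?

Grundy values for subtraction set {3, 4}:
g(0) = mex{} = 0
g(1) = mex{} = 0
g(2) = mex{} = 0
g(3) = mex{0} = 1
g(4) = mex{0} = 1
g(5) = mex{0} = 1
g(6) = mex{0,1} = 2
g(7) = mex{1} = 0
g(8) = mex{1} = 0
So g(8) = 0.

0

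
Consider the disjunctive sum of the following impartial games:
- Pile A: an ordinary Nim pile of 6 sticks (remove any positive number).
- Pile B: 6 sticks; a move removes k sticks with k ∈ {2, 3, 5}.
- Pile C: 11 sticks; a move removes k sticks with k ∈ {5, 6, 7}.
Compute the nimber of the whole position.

Pile A is a plain Nim pile of size 6, so its Grundy value is 6.
Build the Grundy sequence for pile B with g(k) = mex{g(k−s) : s ∈ {2, 3, 5}, s ≤ k}:
g(0) = mex{} = 0
g(1) = mex{} = 0
g(2) = mex{0} = 1
g(3) = mex{0} = 1
g(4) = mex{0,1} = 2
g(5) = mex{0,1} = 2
g(6) = mex{0,1,2} = 3
So g(6) = 3.
Grundy values for pile C (subtraction set {5, 6, 7}):
k:     0  1  2  3  4  5  6  7  8  9 10 11
g(k):  0  0  0  0  0  1  1  1  1  1  2  2
So g(11) = 2.
The value of a disjunctive sum is the nim-sum of the parts.
Combined value = 6 XOR 3 XOR 2 = 7.

7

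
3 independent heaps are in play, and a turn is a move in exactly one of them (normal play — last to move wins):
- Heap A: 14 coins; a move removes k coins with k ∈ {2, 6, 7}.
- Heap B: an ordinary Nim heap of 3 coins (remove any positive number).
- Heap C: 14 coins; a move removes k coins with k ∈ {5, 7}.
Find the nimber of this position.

Grundy values for heap A (subtraction set {2, 6, 7}):
k:     0  1  2  3  4  5  6  7  8  9 10 11 12 13 14
g(k):  0  0  1  1  0  0  1  1  2  0  3  1  2  0  0
So g(14) = 0.
Heap B is a plain Nim heap of size 3, so its Grundy value is 3.
Grundy values for heap C (subtraction set {5, 7}):
k:     0  1  2  3  4  5  6  7  8  9 10 11 12 13 14
g(k):  0  0  0  0  0  1  1  1  1  1  2  2  0  0  0
So g(14) = 0.
By the Sprague-Grundy theorem, the Grundy value of a sum of independent games is the XOR of the component values.
Combined value = 0 ⊕ 3 ⊕ 0 = 3.

3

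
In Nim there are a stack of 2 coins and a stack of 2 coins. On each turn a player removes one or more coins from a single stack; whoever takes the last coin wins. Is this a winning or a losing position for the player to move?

Compute the nim-sum pairwise:
2 XOR 2 = 0
The nim-sum is 0, so this is a P-position: the player to move is in a losing position under optimal play.

Losing position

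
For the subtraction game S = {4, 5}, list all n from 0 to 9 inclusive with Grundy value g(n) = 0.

0, 1, 2, 3, 9

Build the Grundy sequence with g(k) = mex{g(k−s) : s ∈ {4, 5}, s ≤ k}:
g(0) = mex{} = 0
g(1) = mex{} = 0
g(2) = mex{} = 0
g(3) = mex{} = 0
g(4) = mex{0} = 1
g(5) = mex{0} = 1
g(6) = mex{0} = 1
g(7) = mex{0} = 1
g(8) = mex{0,1} = 2
g(9) = mex{1} = 0
The P-positions (g = 0) in 0..9 are 0, 1, 2, 3, 9.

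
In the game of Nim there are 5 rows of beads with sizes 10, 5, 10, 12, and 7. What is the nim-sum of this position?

Compute the nim-sum pairwise:
10 ⊕ 5 = 15
15 ⊕ 10 = 5
5 ⊕ 12 = 9
9 ⊕ 7 = 14

14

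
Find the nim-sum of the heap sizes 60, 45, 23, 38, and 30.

62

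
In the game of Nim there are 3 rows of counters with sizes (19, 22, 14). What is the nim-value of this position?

11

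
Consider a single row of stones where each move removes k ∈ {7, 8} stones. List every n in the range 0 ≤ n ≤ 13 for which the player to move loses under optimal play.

Compute g(0), g(1), … for moves {7, 8}:
g(0) = mex{} = 0
g(1) = mex{} = 0
g(2) = mex{} = 0
g(3) = mex{} = 0
g(4) = mex{} = 0
g(5) = mex{} = 0
g(6) = mex{} = 0
g(7) = mex{0} = 1
g(8) = mex{0} = 1
g(9) = mex{0} = 1
g(10) = mex{0} = 1
g(11) = mex{0} = 1
g(12) = mex{0} = 1
g(13) = mex{0} = 1
The P-positions (g = 0) in 0..13 are 0, 1, 2, 3, 4, 5, 6.

0, 1, 2, 3, 4, 5, 6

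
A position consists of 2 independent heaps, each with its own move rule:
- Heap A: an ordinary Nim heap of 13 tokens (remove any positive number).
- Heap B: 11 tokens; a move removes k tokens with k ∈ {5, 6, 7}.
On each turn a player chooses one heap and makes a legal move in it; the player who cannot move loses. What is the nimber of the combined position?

Heap A is a plain Nim heap of size 13, so its Grundy value is 13.
Grundy values for heap B (subtraction set {5, 6, 7}):
g(0) = mex{} = 0
g(1) = mex{} = 0
g(2) = mex{} = 0
g(3) = mex{} = 0
g(4) = mex{} = 0
g(5) = mex{0} = 1
g(6) = mex{0} = 1
g(7) = mex{0} = 1
g(8) = mex{0} = 1
g(9) = mex{0} = 1
g(10) = mex{0,1} = 2
g(11) = mex{0,1} = 2
So g(11) = 2.
By the Sprague-Grundy theorem, the Grundy value of a sum of independent games is the XOR of the component values.
Combined value = 13 ⊕ 2 = 15.

15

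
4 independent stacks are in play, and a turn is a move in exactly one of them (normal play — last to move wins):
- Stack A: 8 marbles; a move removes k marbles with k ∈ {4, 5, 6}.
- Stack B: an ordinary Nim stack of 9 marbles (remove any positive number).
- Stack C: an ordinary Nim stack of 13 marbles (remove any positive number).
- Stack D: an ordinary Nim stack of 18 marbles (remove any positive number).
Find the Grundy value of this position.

For stack A, compute g(0), g(1), … with moves {4, 5, 6}:
k:     0  1  2  3  4  5  6  7  8
g(k):  0  0  0  0  1  1  1  1  2
So g(8) = 2.
Stack B is a plain Nim stack of size 9, so its Grundy value is 9.
Stack C is a plain Nim stack of size 13, so its Grundy value is 13.
Stack D is a plain Nim stack of size 18, so its Grundy value is 18.
The value of a disjunctive sum is the nim-sum of the parts.
Combined value = 2 ⊕ 9 ⊕ 13 ⊕ 18 = 20.

20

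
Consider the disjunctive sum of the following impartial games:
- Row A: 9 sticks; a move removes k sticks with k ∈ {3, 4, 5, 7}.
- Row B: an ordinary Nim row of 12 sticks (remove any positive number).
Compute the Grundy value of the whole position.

For row A, compute g(0), g(1), … with moves {3, 4, 5, 7}:
k:     0  1  2  3  4  5  6  7  8  9
g(k):  0  0  0  1  1  1  2  2  2  3
So g(9) = 3.
Row B is a plain Nim row of size 12, so its Grundy value is 12.
By the Sprague-Grundy theorem, the Grundy value of a sum of independent games is the XOR of the component values.
Combined value = 3 XOR 12 = 15.

15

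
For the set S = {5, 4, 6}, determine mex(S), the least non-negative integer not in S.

0 is not in the set, so the mex is 0.

0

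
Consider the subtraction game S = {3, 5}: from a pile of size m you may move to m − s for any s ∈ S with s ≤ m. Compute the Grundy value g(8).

0

Build the Grundy sequence with g(k) = mex{g(k−s) : s ∈ {3, 5}, s ≤ k}:
k:     0  1  2  3  4  5  6  7  8
g(k):  0  0  0  1  1  1  2  2  0
So g(8) = 0.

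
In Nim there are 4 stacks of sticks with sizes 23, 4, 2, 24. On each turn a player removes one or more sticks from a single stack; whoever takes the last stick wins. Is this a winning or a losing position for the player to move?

Compute the nim-sum pairwise:
23 ^ 4 = 19
19 ^ 2 = 17
17 ^ 24 = 9
The nim-sum is 9 ≠ 0, so this is an N-position: the player to move can win.

Winning position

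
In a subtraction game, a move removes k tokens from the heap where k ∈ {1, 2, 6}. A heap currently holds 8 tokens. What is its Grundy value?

1

Build the Grundy sequence with g(k) = mex{g(k−s) : s ∈ {1, 2, 6}, s ≤ k}:
g(0) = mex{} = 0
g(1) = mex{0} = 1
g(2) = mex{0,1} = 2
g(3) = mex{1,2} = 0
g(4) = mex{0,2} = 1
g(5) = mex{0,1} = 2
g(6) = mex{0,1,2} = 3
g(7) = mex{1,2,3} = 0
g(8) = mex{0,2,3} = 1
So g(8) = 1.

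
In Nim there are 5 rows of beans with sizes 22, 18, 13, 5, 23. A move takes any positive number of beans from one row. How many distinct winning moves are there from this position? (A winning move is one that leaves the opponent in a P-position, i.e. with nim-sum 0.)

3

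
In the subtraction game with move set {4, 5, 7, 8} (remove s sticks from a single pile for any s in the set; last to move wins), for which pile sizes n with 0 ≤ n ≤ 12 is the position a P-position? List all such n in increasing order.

Grundy values for subtraction set {4, 5, 7, 8}:
k:     0  1  2  3  4  5  6  7  8  9 10 11 12
g(k):  0  0  0  0  1  1  1  1  2  2  2  2  0
The P-positions (g = 0) in 0..12 are 0, 1, 2, 3, 12.

0, 1, 2, 3, 12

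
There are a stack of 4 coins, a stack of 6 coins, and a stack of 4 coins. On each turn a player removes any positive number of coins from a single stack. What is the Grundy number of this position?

6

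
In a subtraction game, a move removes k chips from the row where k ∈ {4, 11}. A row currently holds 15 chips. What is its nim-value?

Build the Grundy sequence with g(k) = mex{g(k−s) : s ∈ {4, 11}, s ≤ k}:
k:     0  1  2  3  4  5  6  7  8  9 10 11 12 13 14 15
g(k):  0  0  0  0  1  1  1  1  0  0  0  2  1  1  1  0
So g(15) = 0.

0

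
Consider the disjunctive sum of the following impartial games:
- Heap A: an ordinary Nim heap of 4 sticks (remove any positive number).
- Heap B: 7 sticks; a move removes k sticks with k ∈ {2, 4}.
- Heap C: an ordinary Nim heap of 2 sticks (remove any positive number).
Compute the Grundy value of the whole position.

6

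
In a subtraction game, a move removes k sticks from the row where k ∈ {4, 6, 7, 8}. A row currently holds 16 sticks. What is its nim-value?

1

Compute g(0), g(1), … for moves {4, 6, 7, 8}:
k:     0  1  2  3  4  5  6  7  8  9 10 11 12 13 14 15 16
g(k):  0  0  0  0  1  1  1  1  2  2  2  2  0  0  0  0  1
So g(16) = 1.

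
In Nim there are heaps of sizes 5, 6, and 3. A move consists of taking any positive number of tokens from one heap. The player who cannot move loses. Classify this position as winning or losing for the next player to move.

Nim-sum: 5 ^ 6 ^ 3 = 0.
The nim-sum is 0, so this is a P-position: the player to move is in a losing position under optimal play.

Losing position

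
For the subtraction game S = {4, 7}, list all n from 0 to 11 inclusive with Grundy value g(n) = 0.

0, 1, 2, 3, 11

Build the Grundy sequence with g(k) = mex{g(k−s) : s ∈ {4, 7}, s ≤ k}:
g(0) = mex{} = 0
g(1) = mex{} = 0
g(2) = mex{} = 0
g(3) = mex{} = 0
g(4) = mex{0} = 1
g(5) = mex{0} = 1
g(6) = mex{0} = 1
g(7) = mex{0} = 1
g(8) = mex{0,1} = 2
g(9) = mex{0,1} = 2
g(10) = mex{0,1} = 2
g(11) = mex{1} = 0
The P-positions (g = 0) in 0..11 are 0, 1, 2, 3, 11.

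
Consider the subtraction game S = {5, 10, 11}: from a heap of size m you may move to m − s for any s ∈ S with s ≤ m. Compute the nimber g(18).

0

Build the Grundy sequence with g(k) = mex{g(k−s) : s ∈ {5, 10, 11}, s ≤ k}:
k:     0  1  2  3  4  5  6  7  8  9 10 11 12 13 14 15 16 17 18
g(k):  0  0  0  0  0  1  1  1  1  1  2  2  2  2  2  3  0  0  0
So g(18) = 0.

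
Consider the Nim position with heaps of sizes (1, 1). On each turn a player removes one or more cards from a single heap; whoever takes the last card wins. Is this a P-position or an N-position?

P-position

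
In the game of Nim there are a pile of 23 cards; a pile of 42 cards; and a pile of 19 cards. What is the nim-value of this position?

Nim-sum: 23 ^ 42 ^ 19 = 46.

46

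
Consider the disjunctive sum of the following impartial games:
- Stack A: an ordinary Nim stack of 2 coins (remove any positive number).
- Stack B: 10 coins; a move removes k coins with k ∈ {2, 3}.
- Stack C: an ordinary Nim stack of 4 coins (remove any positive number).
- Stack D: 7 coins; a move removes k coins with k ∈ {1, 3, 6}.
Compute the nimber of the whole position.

Stack A is a plain Nim stack of size 2, so its Grundy value is 2.
Build the Grundy sequence for stack B with g(k) = mex{g(k−s) : s ∈ {2, 3}, s ≤ k}:
g(0) = mex{} = 0
g(1) = mex{} = 0
g(2) = mex{0} = 1
g(3) = mex{0} = 1
g(4) = mex{0,1} = 2
g(5) = mex{1} = 0
g(6) = mex{1,2} = 0
g(7) = mex{0,2} = 1
g(8) = mex{0} = 1
g(9) = mex{0,1} = 2
g(10) = mex{1} = 0
So g(10) = 0.
Stack C is a plain Nim stack of size 4, so its Grundy value is 4.
For stack D, compute g(0), g(1), … with moves {1, 3, 6}:
g(0) = mex{} = 0
g(1) = mex{0} = 1
g(2) = mex{1} = 0
g(3) = mex{0} = 1
g(4) = mex{1} = 0
g(5) = mex{0} = 1
g(6) = mex{0,1} = 2
g(7) = mex{0,1,2} = 3
So g(7) = 3.
By the Sprague-Grundy theorem, the Grundy value of a sum of independent games is the XOR of the component values.
Combined value = 2 XOR 0 XOR 4 XOR 3 = 5.

5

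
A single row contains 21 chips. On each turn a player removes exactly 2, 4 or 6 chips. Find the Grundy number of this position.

2

Compute g(0), g(1), … for moves {2, 4, 6}:
k:     0  1  2  3  4  5  6  7  8  9 10 11 12 13 14 15 16 17 18 19 20 21
g(k):  0  0  1  1  2  2  3  3  0  0  1  1  2  2  3  3  0  0  1  1  2  2
So g(21) = 2.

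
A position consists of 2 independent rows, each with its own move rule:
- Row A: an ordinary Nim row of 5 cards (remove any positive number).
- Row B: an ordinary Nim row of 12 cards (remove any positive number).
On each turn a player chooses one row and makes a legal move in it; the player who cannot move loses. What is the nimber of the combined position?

9

Row A is a plain Nim row of size 5, so its Grundy value is 5.
Row B is a plain Nim row of size 12, so its Grundy value is 12.
The value of a disjunctive sum is the nim-sum of the parts.
Combined value = 5 XOR 12 = 9.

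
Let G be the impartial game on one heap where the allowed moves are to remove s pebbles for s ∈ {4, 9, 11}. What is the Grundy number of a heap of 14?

Grundy values for subtraction set {4, 9, 11}:
k:     0  1  2  3  4  5  6  7  8  9 10 11 12 13 14
g(k):  0  0  0  0  1  1  1  1  0  2  2  2  1  3  3
So g(14) = 3.

3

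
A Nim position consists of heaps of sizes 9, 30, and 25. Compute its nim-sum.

14

Bitwise XOR of the heap sizes:
  01001  (9)
  11110  (30)
  11001  (25)
  -----
  01110  (14)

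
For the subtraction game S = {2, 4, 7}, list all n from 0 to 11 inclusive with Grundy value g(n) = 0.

Compute g(0), g(1), … for moves {2, 4, 7}:
g(0) = mex{} = 0
g(1) = mex{} = 0
g(2) = mex{0} = 1
g(3) = mex{0} = 1
g(4) = mex{0,1} = 2
g(5) = mex{0,1} = 2
g(6) = mex{1,2} = 0
g(7) = mex{0,1,2} = 3
g(8) = mex{0,2} = 1
g(9) = mex{1,2,3} = 0
g(10) = mex{0,1} = 2
g(11) = mex{0,2,3} = 1
The P-positions (g = 0) in 0..11 are 0, 1, 6, 9.

0, 1, 6, 9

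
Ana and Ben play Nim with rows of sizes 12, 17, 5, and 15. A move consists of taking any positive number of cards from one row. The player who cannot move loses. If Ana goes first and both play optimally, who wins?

Write each in binary and XOR column by column:
  01100  (12)
  10001  (17)
  00101  (5)
  01111  (15)
  -----
  10111  (23)
The nim-sum is 23 ≠ 0, so this is an N-position: the player to move can win; Ana has a winning move.

Ana wins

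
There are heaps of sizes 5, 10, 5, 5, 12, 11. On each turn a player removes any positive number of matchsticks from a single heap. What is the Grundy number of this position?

8

Nim-sum: 5 XOR 10 XOR 5 XOR 5 XOR 12 XOR 11 = 8.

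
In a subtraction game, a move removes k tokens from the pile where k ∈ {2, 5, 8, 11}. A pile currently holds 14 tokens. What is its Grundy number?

0

Compute g(0), g(1), … for moves {2, 5, 8, 11}:
g(0) = mex{} = 0
g(1) = mex{} = 0
g(2) = mex{0} = 1
g(3) = mex{0} = 1
g(4) = mex{1} = 0
g(5) = mex{0,1} = 2
g(6) = mex{0} = 1
g(7) = mex{1,2} = 0
g(8) = mex{0,1} = 2
g(9) = mex{0} = 1
g(10) = mex{1,2} = 0
g(11) = mex{0,1} = 2
g(12) = mex{0} = 1
g(13) = mex{1,2} = 0
g(14) = mex{1} = 0
So g(14) = 0.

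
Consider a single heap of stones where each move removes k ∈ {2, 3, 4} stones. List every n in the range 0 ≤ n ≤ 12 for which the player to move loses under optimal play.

0, 1, 6, 7, 12

Compute g(0), g(1), … for moves {2, 3, 4}:
k:     0  1  2  3  4  5  6  7  8  9 10 11 12
g(k):  0  0  1  1  2  2  0  0  1  1  2  2  0
The P-positions (g = 0) in 0..12 are 0, 1, 6, 7, 12.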